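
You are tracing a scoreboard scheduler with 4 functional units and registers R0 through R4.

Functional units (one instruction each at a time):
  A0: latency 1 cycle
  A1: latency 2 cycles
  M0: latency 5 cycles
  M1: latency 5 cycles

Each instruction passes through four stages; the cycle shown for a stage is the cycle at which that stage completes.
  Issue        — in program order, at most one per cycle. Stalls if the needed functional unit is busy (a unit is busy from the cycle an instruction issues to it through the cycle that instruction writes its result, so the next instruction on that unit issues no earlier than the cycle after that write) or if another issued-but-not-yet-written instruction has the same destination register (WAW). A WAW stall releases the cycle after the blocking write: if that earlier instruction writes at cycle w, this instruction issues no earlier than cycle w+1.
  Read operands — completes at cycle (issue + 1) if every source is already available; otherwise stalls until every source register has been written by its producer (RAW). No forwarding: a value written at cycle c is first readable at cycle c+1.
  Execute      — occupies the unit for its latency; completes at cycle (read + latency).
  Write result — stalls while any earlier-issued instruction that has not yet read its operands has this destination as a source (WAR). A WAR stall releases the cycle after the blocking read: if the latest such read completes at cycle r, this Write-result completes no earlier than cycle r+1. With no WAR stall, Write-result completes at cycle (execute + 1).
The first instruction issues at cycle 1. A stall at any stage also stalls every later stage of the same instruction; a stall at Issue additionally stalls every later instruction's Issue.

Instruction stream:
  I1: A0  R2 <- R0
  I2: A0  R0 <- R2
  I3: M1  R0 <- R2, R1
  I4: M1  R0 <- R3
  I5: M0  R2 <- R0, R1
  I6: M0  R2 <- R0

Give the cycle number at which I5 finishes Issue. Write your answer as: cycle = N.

cycle 1: I1 dispatched to A0
cycle 2: I1 operands ready
cycle 3: I1 complete
cycle 4: R2←I1
cycle 5: I2 dispatched to A0
cycle 6: I2 operands ready
cycle 7: I2 complete
cycle 8: R0←I2
cycle 9: I3 dispatched to M1
cycle 10: I3 operands ready
cycle 15: I3 complete
cycle 16: R0←I3
cycle 17: I4 dispatched to M1
cycle 18: I4 operands ready · I5 dispatched to M0
cycle 23: I4 complete
cycle 24: R0←I4
cycle 25: I5 operands ready
cycle 30: I5 complete
cycle 31: R2←I5
cycle 32: I6 dispatched to M0
cycle 33: I6 operands ready
cycle 38: I6 complete
cycle 39: R2←I6

cycle = 18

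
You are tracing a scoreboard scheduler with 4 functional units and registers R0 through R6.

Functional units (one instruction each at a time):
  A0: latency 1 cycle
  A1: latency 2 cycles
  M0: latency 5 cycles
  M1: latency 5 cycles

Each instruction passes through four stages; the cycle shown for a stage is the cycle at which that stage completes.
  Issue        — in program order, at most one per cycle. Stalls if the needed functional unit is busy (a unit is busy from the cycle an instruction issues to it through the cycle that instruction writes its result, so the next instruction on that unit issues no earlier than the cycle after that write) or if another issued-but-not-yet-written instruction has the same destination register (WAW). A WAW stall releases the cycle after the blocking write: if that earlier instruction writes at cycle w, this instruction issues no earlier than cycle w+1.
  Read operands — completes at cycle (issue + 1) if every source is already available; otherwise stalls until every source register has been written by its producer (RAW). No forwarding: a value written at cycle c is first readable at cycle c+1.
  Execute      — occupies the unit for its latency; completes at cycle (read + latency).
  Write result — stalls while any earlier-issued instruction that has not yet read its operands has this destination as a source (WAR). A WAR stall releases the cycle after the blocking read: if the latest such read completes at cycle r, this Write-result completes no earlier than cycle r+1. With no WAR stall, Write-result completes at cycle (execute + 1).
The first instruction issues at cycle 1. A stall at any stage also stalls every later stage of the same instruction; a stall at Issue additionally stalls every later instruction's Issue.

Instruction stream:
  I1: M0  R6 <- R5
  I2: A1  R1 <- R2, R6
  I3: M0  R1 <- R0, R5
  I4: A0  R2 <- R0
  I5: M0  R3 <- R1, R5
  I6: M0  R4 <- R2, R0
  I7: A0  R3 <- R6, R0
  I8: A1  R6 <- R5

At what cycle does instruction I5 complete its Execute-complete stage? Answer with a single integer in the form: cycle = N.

t=1  I1 dispatched to M0
t=2  I1 operands ready · I2 dispatched to A1
t=7  I1 complete
t=8  R6←I1
t=9  I2 operands ready
t=11  I2 complete
t=12  R1←I2
t=13  I3 dispatched to M0
t=14  I3 operands ready · I4 dispatched to A0
t=15  I4 operands ready
t=16  I4 complete
t=17  R2←I4
t=19  I3 complete
t=20  R1←I3
t=21  I5 dispatched to M0
t=22  I5 operands ready
t=27  I5 complete
t=28  R3←I5
t=29  I6 dispatched to M0
t=30  I6 operands ready · I7 dispatched to A0
t=31  I7 operands ready · I8 dispatched to A1
t=32  I7 complete · I8 operands ready
t=33  R3←I7
t=34  I8 complete
t=35  I6 complete · R6←I8
t=36  R4←I6

cycle = 27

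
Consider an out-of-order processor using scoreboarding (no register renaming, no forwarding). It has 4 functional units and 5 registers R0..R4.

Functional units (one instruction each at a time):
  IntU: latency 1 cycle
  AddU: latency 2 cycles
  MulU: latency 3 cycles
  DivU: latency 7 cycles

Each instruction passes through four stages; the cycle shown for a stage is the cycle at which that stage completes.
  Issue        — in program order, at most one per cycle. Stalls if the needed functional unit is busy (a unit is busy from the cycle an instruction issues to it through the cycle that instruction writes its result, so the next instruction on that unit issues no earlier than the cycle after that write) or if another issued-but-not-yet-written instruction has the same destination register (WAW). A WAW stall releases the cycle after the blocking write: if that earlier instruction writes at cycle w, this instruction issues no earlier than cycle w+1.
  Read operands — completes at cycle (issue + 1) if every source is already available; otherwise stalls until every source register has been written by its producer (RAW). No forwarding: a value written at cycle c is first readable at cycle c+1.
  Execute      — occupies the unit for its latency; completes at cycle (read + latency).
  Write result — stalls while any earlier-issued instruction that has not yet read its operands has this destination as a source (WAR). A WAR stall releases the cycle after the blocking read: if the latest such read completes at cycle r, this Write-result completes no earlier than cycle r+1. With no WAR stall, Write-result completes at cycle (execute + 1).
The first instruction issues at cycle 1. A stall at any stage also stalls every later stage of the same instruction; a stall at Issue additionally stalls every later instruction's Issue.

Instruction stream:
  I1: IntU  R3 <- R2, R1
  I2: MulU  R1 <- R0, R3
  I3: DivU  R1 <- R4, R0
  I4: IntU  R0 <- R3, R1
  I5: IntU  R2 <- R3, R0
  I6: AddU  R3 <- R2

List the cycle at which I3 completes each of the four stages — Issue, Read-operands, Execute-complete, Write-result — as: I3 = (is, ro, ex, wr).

I3 = (10, 11, 18, 19)

[I1] 1/2/3/4
[I2] 2/5/8/9  (RAW R3: wait I1 write@4)
[I3] 10/11/18/19  (WAW R1: wait I2 write@9)
[I4] 11/20/21/22  (RAW R1: wait I3 write@19)
[I5] 23/24/25/26  (struct: IntU busy until I4 writes@22)
[I6] 24/27/29/30  (RAW R2: wait I5 write@26)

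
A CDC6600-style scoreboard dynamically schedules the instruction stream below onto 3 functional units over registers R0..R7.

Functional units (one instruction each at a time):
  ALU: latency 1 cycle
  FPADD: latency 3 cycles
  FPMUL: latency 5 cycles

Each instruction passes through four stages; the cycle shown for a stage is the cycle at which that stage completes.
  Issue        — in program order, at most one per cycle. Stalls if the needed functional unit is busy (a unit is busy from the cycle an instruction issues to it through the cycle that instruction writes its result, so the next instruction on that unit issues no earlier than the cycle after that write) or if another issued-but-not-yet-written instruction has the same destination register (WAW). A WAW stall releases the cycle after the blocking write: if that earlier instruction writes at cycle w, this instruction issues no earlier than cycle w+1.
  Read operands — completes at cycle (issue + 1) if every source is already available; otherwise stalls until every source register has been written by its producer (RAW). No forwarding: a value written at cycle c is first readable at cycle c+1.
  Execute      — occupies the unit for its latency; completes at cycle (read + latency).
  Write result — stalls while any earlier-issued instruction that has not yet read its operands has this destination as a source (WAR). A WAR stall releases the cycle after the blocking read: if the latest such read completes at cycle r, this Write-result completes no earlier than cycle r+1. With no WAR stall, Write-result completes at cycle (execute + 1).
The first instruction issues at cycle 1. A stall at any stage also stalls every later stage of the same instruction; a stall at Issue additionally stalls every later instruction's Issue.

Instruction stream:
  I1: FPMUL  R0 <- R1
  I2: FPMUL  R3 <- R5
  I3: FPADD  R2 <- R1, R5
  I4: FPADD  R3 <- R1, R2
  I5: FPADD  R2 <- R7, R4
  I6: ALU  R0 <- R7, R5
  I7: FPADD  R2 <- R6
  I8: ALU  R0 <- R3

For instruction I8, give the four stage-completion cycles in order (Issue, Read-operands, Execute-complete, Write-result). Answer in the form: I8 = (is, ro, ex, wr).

I8 = (30, 31, 32, 33)

[I1] 1/2/7/8
[I2] 9/10/15/16  (struct: FPMUL busy until I1 writes@8)
[I3] 10/11/14/15
[I4] 17/18/21/22  (WAW R3: wait I2 write@16)
[I5] 23/24/27/28  (struct: FPADD busy until I4 writes@22)
[I6] 24/25/26/27
[I7] 29/30/33/34  (struct: FPADD busy until I5 writes@28)
[I8] 30/31/32/33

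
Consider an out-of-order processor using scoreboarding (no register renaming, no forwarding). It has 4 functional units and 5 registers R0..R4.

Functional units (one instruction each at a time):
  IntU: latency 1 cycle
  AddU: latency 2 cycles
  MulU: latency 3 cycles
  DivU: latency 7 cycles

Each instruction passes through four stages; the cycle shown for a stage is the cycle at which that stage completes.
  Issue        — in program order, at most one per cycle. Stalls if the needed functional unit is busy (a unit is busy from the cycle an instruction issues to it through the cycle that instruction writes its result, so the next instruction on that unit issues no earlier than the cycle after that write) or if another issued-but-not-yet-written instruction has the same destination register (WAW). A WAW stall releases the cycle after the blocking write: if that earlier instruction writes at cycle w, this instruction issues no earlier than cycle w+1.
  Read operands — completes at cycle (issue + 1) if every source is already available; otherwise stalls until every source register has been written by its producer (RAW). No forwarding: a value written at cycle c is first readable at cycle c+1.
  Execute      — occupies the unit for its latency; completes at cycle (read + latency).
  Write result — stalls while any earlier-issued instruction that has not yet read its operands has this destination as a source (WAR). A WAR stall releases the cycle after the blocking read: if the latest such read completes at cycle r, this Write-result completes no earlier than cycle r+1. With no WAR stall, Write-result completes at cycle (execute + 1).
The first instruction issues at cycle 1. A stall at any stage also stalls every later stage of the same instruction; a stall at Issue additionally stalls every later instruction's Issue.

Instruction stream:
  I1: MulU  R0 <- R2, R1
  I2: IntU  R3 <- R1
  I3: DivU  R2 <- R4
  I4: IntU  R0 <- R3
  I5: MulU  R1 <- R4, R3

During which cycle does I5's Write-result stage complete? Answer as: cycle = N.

cycle = 13

[I1] 1/2/5/6
[I2] 2/3/4/5
[I3] 3/4/11/12
[I4] 7/8/9/10  (WAW R0: wait I1 write@6)
[I5] 8/9/12/13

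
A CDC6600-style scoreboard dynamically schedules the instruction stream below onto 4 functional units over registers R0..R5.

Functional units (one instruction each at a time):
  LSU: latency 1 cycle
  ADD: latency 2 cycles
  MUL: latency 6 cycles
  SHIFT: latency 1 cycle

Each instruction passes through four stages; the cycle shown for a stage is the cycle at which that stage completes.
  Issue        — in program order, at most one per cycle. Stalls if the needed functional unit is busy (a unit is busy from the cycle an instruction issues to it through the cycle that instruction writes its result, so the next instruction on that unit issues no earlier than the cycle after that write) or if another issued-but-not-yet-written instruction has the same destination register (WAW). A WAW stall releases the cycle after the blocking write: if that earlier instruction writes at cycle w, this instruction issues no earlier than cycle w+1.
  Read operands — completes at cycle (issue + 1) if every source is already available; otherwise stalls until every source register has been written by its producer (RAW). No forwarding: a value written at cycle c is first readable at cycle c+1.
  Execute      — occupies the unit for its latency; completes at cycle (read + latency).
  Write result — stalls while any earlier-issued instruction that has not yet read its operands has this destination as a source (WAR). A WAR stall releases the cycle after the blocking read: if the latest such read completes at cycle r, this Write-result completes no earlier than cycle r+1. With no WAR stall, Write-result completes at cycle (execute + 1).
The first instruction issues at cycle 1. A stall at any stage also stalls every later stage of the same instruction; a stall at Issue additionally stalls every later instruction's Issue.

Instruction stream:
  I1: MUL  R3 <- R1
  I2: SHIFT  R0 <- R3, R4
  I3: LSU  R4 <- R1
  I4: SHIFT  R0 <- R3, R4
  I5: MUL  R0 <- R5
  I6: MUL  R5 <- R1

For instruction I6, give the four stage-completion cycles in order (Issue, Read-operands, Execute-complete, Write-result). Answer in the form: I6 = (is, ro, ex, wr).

I6 = (26, 27, 33, 34)

I1: IS=1 RO=2 EX=8 WR=9
I2: IS=2 RO=10 EX=11 WR=12  [RAW R3: wait I1 write@9]
I3: IS=3 RO=4 EX=5 WR=11  [WAR R4: wait I2 read@10]
I4: IS=13 RO=14 EX=15 WR=16  [struct: SHIFT busy until I2 writes@12]
I5: IS=17 RO=18 EX=24 WR=25  [WAW R0: wait I4 write@16]
I6: IS=26 RO=27 EX=33 WR=34  [struct: MUL busy until I5 writes@25]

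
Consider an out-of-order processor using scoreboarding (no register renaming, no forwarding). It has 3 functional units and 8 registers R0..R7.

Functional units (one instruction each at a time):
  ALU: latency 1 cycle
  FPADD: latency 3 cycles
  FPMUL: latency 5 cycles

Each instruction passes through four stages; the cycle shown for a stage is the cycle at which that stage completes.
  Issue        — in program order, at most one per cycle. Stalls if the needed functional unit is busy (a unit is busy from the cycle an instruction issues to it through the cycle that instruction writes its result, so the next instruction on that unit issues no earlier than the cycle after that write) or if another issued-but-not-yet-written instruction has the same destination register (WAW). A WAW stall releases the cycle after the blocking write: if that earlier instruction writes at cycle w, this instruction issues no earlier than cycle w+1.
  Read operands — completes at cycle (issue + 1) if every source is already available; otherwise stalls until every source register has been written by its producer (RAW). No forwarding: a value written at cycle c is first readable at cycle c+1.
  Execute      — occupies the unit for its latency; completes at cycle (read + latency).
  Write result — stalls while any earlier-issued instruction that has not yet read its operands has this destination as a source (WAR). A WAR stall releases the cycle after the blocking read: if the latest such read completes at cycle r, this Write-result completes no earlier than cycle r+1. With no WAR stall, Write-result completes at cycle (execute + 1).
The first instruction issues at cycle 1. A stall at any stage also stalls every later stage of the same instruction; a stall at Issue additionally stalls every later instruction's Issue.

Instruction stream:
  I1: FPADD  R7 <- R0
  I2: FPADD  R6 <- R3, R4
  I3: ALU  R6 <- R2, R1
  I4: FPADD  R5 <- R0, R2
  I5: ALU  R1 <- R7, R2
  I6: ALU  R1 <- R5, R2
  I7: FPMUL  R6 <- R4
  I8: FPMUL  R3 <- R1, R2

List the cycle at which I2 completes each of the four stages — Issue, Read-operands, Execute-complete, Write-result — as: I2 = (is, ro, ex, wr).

cycle 1: I1→FPADD
cycle 2: I1 RO
cycle 5: I1 EX
cycle 6: I1 WR R7
cycle 7: I2→FPADD
cycle 8: I2 RO
cycle 11: I2 EX
cycle 12: I2 WR R6
cycle 13: I3→ALU
cycle 14: I3 RO; I4→FPADD
cycle 15: I3 EX; I4 RO
cycle 16: I3 WR R6
cycle 17: I5→ALU
cycle 18: I4 EX; I5 RO
cycle 19: I4 WR R5; I5 EX
cycle 20: I5 WR R1
cycle 21: I6→ALU
cycle 22: I6 RO; I7→FPMUL
cycle 23: I6 EX; I7 RO
cycle 24: I6 WR R1
cycle 28: I7 EX
cycle 29: I7 WR R6
cycle 30: I8→FPMUL
cycle 31: I8 RO
cycle 36: I8 EX
cycle 37: I8 WR R3

I2 = (7, 8, 11, 12)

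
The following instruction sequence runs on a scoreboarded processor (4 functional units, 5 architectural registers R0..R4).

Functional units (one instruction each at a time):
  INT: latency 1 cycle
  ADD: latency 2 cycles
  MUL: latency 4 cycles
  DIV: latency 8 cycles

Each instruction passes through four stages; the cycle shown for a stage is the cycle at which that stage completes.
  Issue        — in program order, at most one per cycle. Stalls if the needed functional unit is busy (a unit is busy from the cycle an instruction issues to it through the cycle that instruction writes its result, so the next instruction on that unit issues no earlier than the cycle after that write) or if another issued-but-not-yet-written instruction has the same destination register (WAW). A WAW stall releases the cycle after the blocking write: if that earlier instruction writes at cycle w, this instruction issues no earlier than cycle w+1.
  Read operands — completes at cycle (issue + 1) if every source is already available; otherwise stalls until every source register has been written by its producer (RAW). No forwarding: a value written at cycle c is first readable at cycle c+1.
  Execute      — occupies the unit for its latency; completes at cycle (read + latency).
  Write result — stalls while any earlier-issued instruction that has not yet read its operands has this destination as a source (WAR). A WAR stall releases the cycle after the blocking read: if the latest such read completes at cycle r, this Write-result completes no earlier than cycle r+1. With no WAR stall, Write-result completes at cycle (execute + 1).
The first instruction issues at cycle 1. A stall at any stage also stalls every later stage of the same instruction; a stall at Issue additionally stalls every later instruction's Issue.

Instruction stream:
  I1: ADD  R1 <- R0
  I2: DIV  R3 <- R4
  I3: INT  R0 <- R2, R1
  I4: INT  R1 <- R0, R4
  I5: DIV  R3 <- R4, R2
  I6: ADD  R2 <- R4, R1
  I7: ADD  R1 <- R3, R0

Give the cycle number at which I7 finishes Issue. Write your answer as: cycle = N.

I1  is:1  ro:2  ex:4  wr:5
I2  is:2  ro:3  ex:11  wr:12
I3  is:3  ro:6  ex:7  wr:8  — RAW R1: wait I1 write@5
I4  is:9  ro:10  ex:11  wr:12  — struct: INT busy until I3 writes@8
I5  is:13  ro:14  ex:22  wr:23  — struct: DIV busy until I2 writes@12
I6  is:14  ro:15  ex:17  wr:18
I7  is:19  ro:24  ex:26  wr:27  — struct: ADD busy until I6 writes@18, RAW R3: wait I5 write@23

cycle = 19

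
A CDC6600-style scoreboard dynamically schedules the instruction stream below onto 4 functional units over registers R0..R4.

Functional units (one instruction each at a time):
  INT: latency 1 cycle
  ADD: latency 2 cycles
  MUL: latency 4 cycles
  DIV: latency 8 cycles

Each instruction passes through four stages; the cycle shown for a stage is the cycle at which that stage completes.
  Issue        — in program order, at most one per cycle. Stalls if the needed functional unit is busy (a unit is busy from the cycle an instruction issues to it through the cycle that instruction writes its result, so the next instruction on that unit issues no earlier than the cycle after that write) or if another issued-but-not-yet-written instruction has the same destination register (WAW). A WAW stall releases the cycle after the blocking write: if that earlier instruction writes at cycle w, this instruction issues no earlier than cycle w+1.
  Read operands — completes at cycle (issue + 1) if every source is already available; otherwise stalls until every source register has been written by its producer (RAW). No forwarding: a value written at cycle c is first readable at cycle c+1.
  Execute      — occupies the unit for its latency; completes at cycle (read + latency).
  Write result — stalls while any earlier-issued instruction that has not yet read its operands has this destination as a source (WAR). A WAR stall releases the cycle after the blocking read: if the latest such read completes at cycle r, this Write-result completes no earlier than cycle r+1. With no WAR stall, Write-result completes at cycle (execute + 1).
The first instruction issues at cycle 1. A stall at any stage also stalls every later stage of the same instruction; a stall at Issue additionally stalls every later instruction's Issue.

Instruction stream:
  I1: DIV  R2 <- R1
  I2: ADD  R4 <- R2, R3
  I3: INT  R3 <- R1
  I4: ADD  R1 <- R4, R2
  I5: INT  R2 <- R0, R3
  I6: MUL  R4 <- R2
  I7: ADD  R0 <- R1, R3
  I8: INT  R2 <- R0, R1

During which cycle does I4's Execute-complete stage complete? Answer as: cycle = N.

cycle 1: I1 issues→DIV
cycle 2: I1 reads, I2 issues→ADD
cycle 3: I3 issues→INT
cycle 4: I3 reads
cycle 5: I3 exec-done
cycle 10: I1 exec-done
cycle 11: I1 writes R2
cycle 12: I2 reads
cycle 13: I3 writes R3
cycle 14: I2 exec-done
cycle 15: I2 writes R4
cycle 16: I4 issues→ADD
cycle 17: I4 reads, I5 issues→INT
cycle 18: I5 reads, I6 issues→MUL
cycle 19: I4 exec-done, I5 exec-done
cycle 20: I4 writes R1, I5 writes R2
cycle 21: I6 reads, I7 issues→ADD
cycle 22: I7 reads, I8 issues→INT
cycle 24: I7 exec-done
cycle 25: I6 exec-done, I7 writes R0
cycle 26: I6 writes R4, I8 reads
cycle 27: I8 exec-done
cycle 28: I8 writes R2

cycle = 19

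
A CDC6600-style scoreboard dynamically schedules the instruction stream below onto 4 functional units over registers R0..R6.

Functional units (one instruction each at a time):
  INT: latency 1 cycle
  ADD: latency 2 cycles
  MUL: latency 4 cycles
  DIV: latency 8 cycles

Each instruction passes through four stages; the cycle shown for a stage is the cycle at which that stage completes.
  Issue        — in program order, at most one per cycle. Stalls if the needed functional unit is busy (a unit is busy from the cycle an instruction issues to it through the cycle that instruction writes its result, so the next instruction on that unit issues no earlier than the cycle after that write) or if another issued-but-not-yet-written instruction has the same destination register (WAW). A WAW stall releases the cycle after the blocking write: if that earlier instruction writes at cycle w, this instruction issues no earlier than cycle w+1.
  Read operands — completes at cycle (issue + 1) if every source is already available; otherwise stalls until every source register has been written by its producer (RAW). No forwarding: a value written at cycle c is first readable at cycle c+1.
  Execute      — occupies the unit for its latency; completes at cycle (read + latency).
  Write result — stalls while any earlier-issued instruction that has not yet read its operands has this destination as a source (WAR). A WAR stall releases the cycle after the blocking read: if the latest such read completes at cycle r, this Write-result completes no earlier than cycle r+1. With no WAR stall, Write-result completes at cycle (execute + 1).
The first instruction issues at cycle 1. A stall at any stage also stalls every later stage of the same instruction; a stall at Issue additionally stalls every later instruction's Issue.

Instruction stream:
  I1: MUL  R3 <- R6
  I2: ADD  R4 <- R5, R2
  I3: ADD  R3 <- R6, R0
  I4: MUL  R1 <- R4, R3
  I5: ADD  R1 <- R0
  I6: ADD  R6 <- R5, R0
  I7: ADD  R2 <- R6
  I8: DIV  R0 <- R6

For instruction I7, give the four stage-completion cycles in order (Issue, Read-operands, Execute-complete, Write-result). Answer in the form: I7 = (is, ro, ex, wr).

[1] I1 issues→MUL
[2] I1 reads · I2 issues→ADD
[3] I2 reads
[5] I2 exec-done
[6] I1 exec-done · I2 writes R4
[7] I1 writes R3
[8] I3 issues→ADD
[9] I3 reads · I4 issues→MUL
[11] I3 exec-done
[12] I3 writes R3
[13] I4 reads
[17] I4 exec-done
[18] I4 writes R1
[19] I5 issues→ADD
[20] I5 reads
[22] I5 exec-done
[23] I5 writes R1
[24] I6 issues→ADD
[25] I6 reads
[27] I6 exec-done
[28] I6 writes R6
[29] I7 issues→ADD
[30] I7 reads · I8 issues→DIV
[31] I8 reads
[32] I7 exec-done
[33] I7 writes R2
[39] I8 exec-done
[40] I8 writes R0

I7 = (29, 30, 32, 33)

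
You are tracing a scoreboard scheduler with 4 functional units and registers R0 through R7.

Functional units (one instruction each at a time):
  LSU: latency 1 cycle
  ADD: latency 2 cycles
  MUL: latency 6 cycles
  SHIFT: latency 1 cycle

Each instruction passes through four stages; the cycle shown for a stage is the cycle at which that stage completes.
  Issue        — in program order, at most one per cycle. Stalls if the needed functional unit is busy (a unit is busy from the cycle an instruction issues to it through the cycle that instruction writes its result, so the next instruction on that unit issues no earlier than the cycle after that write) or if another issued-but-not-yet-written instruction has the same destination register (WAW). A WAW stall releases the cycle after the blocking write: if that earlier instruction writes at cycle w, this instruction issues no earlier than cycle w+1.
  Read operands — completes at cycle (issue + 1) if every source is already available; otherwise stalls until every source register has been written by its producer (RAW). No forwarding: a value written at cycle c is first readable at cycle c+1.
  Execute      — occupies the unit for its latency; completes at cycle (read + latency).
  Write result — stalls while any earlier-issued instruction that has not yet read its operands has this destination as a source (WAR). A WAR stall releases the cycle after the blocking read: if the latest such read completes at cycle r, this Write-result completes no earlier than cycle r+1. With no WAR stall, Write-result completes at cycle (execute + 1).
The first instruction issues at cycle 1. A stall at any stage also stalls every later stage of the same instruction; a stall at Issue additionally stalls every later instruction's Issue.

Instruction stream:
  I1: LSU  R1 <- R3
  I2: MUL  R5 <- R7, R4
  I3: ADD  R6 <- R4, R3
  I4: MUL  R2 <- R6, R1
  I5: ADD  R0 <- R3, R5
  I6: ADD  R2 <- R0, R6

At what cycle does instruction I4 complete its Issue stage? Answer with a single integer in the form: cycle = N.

cycle = 11

I1: IS=1 RO=2 EX=3 WR=4
I2: IS=2 RO=3 EX=9 WR=10
I3: IS=3 RO=4 EX=6 WR=7
I4: IS=11 RO=12 EX=18 WR=19  [struct: MUL busy until I2 writes@10]
I5: IS=12 RO=13 EX=15 WR=16
I6: IS=20 RO=21 EX=23 WR=24  [WAW R2: wait I4 write@19]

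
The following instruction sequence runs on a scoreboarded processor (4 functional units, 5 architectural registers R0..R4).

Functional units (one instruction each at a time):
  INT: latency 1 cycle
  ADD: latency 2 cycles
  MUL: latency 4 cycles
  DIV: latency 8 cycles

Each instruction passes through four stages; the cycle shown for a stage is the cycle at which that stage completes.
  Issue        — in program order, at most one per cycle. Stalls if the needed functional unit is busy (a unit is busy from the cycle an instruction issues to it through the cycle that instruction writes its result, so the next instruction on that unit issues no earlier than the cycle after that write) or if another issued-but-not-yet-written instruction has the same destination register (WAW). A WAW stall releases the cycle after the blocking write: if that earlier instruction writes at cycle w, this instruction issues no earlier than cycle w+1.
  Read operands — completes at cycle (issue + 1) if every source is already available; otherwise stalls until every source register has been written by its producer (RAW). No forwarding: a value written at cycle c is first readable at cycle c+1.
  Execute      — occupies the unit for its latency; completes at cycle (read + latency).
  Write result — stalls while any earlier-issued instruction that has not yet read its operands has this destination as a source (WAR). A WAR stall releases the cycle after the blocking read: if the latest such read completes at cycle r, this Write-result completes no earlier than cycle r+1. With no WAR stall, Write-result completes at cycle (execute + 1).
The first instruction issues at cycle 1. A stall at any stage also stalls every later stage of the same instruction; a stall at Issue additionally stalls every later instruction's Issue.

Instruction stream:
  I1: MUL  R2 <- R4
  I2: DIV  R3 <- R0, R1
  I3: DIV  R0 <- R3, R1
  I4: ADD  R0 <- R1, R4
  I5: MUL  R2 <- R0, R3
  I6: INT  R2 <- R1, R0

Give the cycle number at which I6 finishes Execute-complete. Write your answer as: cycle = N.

cycle = 37

  I1 | 1 | 2 | 6 | 7
  I2 | 2 | 3 | 11 | 12
  I3 | 13 | 14 | 22 | 23   struct: DIV busy until I2 writes@12
  I4 | 24 | 25 | 27 | 28   WAW R0: wait I3 write@23
  I5 | 25 | 29 | 33 | 34   RAW R0: wait I4 write@28
  I6 | 35 | 36 | 37 | 38   WAW R2: wait I5 write@34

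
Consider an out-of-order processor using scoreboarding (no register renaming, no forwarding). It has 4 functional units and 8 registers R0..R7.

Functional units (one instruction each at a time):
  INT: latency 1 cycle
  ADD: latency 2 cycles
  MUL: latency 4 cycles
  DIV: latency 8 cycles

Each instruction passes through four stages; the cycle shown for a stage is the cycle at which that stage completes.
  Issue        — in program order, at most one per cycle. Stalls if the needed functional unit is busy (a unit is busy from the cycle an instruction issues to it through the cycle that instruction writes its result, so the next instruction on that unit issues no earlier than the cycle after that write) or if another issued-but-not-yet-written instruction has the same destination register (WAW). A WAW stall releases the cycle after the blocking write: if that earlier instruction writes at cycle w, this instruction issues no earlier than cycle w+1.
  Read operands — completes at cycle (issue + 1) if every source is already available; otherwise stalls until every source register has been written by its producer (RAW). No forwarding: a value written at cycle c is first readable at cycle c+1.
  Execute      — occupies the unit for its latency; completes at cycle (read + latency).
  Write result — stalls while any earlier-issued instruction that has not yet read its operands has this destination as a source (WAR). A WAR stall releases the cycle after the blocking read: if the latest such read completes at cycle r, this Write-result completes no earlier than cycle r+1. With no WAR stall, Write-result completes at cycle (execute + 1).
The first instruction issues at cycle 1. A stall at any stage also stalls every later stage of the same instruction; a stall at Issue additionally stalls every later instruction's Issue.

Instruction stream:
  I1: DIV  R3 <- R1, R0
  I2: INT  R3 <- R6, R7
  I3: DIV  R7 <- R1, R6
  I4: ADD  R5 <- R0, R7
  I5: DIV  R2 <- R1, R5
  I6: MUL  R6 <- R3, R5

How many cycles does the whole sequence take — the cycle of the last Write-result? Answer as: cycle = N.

[1] I1 dispatched to DIV
[2] I1 operands ready
[10] I1 complete
[11] R3←I1
[12] I2 dispatched to INT
[13] I2 operands ready · I3 dispatched to DIV
[14] I2 complete · I3 operands ready · I4 dispatched to ADD
[15] R3←I2
[22] I3 complete
[23] R7←I3
[24] I4 operands ready · I5 dispatched to DIV
[25] I6 dispatched to MUL
[26] I4 complete
[27] R5←I4
[28] I5 operands ready · I6 operands ready
[32] I6 complete
[33] R6←I6
[36] I5 complete
[37] R2←I5

cycle = 37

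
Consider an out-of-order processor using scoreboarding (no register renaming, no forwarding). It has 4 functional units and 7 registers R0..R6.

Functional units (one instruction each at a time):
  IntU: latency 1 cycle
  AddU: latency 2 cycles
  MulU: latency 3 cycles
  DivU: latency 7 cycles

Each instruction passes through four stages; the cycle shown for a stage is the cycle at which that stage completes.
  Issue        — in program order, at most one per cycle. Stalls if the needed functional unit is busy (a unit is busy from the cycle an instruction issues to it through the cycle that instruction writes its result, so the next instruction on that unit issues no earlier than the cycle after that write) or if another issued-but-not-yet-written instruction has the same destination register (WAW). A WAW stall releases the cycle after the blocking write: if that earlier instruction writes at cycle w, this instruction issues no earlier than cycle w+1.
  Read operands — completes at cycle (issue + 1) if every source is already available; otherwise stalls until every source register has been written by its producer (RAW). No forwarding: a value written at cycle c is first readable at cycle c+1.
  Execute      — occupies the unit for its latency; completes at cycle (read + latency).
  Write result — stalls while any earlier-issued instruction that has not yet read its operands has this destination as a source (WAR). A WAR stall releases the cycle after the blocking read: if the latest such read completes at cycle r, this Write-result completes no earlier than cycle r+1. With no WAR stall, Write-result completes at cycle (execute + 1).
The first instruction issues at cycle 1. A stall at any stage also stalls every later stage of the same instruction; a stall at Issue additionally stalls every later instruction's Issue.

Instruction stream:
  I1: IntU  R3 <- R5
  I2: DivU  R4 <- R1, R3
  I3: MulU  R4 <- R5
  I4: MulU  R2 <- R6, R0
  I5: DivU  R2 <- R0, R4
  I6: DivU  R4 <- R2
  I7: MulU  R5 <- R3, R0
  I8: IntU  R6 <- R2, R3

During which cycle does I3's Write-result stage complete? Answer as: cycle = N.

cycle 1: I1 issues→IntU
cycle 2: I1 reads · I2 issues→DivU
cycle 3: I1 exec-done
cycle 4: I1 writes R3
cycle 5: I2 reads
cycle 12: I2 exec-done
cycle 13: I2 writes R4
cycle 14: I3 issues→MulU
cycle 15: I3 reads
cycle 18: I3 exec-done
cycle 19: I3 writes R4
cycle 20: I4 issues→MulU
cycle 21: I4 reads
cycle 24: I4 exec-done
cycle 25: I4 writes R2
cycle 26: I5 issues→DivU
cycle 27: I5 reads
cycle 34: I5 exec-done
cycle 35: I5 writes R2
cycle 36: I6 issues→DivU
cycle 37: I6 reads · I7 issues→MulU
cycle 38: I7 reads · I8 issues→IntU
cycle 39: I8 reads
cycle 40: I8 exec-done
cycle 41: I7 exec-done · I8 writes R6
cycle 42: I7 writes R5
cycle 44: I6 exec-done
cycle 45: I6 writes R4

cycle = 19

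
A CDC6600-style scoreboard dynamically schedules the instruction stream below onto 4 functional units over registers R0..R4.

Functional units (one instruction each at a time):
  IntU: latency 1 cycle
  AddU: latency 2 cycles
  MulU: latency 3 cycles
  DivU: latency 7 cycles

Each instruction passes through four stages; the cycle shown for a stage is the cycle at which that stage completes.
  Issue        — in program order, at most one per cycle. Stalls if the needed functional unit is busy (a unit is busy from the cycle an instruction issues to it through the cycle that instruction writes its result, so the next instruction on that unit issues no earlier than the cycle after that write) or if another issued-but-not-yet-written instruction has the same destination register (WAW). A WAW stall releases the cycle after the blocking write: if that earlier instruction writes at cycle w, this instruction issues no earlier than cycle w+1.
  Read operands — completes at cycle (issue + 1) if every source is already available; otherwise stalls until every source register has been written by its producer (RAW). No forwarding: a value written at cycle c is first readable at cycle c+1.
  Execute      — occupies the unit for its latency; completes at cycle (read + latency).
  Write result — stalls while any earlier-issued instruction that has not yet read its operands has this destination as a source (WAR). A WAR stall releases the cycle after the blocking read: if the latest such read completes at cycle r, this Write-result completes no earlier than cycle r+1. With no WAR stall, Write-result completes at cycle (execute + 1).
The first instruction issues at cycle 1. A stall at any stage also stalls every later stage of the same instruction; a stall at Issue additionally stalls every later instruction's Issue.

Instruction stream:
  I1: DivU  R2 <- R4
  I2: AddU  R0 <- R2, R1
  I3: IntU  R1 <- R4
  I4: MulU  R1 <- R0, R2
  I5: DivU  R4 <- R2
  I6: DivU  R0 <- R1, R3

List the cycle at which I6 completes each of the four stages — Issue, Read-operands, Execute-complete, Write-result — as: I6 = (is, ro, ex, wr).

[1] I1→DivU
[2] I1 RO; I2→AddU
[3] I3→IntU
[4] I3 RO
[5] I3 EX
[9] I1 EX
[10] I1 WR R2
[11] I2 RO
[12] I3 WR R1
[13] I2 EX; I4→MulU
[14] I2 WR R0; I5→DivU
[15] I4 RO; I5 RO
[18] I4 EX
[19] I4 WR R1
[22] I5 EX
[23] I5 WR R4
[24] I6→DivU
[25] I6 RO
[32] I6 EX
[33] I6 WR R0

I6 = (24, 25, 32, 33)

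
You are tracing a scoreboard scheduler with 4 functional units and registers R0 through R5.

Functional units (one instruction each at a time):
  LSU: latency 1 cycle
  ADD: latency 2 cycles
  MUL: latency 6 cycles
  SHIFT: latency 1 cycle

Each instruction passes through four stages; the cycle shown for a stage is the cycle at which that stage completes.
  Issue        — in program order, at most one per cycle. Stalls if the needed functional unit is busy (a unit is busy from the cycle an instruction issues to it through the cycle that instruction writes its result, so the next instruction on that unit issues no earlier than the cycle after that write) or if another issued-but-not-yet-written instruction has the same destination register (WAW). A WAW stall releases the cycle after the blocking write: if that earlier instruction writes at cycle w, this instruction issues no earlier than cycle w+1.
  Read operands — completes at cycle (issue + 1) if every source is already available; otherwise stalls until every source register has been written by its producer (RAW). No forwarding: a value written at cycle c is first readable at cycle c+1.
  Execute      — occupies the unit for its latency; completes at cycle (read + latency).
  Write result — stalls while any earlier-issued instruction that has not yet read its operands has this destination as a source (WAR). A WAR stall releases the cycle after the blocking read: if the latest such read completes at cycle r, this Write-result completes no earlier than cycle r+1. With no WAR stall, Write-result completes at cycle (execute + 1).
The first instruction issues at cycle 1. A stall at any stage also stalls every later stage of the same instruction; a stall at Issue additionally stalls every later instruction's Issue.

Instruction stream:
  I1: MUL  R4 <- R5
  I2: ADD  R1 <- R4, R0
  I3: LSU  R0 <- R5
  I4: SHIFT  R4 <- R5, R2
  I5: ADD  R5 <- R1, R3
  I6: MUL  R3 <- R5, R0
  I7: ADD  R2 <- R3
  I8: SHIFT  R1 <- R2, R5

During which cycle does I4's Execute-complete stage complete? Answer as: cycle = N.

cycle = 12

t=1  issue I1 (MUL)
t=2  I1 read-ops | issue I2 (ADD)
t=3  issue I3 (LSU)
t=4  I3 read-ops
t=5  I3 finished on LSU
t=8  I1 finished on MUL
t=9  I1→R4
t=10  I2 read-ops | issue I4 (SHIFT)
t=11  I3→R0 | I4 read-ops
t=12  I2 finished on ADD | I4 finished on SHIFT
t=13  I2→R1 | I4→R4
t=14  issue I5 (ADD)
t=15  I5 read-ops | issue I6 (MUL)
t=17  I5 finished on ADD
t=18  I5→R5
t=19  I6 read-ops | issue I7 (ADD)
t=20  issue I8 (SHIFT)
t=25  I6 finished on MUL
t=26  I6→R3
t=27  I7 read-ops
t=29  I7 finished on ADD
t=30  I7→R2
t=31  I8 read-ops
t=32  I8 finished on SHIFT
t=33  I8→R1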